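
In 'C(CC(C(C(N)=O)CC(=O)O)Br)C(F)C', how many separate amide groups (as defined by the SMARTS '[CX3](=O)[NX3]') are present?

1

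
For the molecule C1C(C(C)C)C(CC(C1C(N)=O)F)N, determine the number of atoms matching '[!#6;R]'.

0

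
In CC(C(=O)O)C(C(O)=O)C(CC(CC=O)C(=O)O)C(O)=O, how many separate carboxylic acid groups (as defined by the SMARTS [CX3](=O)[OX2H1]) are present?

4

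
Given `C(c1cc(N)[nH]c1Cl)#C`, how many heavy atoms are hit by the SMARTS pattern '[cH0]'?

The query [cH0] means: aromatic carbon with no attached hydrogen (substituted or ring-fusion).
Check the 9 heavy atoms by environment: 1× n (aromatic, H1) → no; 3× c (aromatic, H0) → match; 1× c (aromatic, H1) → no; 1× C (H0) → no; 1× C (H1) → no; 1× Cl (H0) → no; 1× N (H2) → no.
That gives 3 matching atoms.

3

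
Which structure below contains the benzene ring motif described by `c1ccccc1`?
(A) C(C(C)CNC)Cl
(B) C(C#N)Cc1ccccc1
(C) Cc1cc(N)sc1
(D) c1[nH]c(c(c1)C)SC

B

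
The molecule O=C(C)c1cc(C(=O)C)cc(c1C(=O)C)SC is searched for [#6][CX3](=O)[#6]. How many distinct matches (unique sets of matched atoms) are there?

[#6][CX3](=O)[#6] is the SMARTS for a ketone: a carbonyl carbon (no H) flanked by two carbons.
The molecule carries 3 separate instances of an acetyl/ketone group (-C(=O)CH3) meeting every constraint; each maps to a distinct set of atoms, giving 3 matches.

3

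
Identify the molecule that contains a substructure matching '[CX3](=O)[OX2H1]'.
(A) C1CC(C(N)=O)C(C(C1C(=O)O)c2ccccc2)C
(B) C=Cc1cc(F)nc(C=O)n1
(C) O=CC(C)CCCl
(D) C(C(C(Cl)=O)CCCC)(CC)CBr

A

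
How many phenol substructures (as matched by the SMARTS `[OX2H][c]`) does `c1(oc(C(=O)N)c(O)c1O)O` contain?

3

[OX2H][c] is the SMARTS for a phenol: a hydroxyl oxygen attached to an aromatic carbon.
The molecule carries 3 separate instances of a hydroxyl group (-OH) meeting every constraint; each maps to a distinct set of atoms, giving 3 matches.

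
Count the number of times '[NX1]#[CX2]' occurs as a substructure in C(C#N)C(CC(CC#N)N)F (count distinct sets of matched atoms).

2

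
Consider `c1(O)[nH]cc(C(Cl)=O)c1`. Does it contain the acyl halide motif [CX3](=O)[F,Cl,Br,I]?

Yes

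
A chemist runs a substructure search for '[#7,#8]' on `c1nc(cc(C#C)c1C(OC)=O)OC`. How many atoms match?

4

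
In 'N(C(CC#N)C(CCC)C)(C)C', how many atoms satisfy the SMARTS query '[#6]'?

Check the 12 heavy atoms by environment: 10× C → match; 2× N → no.
That gives 10 matching atoms.

10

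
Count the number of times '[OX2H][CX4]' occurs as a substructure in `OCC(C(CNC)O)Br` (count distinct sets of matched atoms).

[OX2H][CX4] is the SMARTS for an aliphatic alcohol: a hydroxyl oxygen bound to an sp3 (X4) carbon.
The molecule carries 2 separate instances of a hydroxyl group (-OH) meeting every constraint; each maps to a distinct set of atoms, giving 2 matches.

2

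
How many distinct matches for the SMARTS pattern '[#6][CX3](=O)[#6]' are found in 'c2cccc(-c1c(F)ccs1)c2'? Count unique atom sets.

0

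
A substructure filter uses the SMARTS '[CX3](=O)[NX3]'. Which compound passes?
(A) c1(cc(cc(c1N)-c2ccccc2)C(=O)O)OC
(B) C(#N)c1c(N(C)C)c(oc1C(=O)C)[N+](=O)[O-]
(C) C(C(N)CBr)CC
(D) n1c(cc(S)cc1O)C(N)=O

D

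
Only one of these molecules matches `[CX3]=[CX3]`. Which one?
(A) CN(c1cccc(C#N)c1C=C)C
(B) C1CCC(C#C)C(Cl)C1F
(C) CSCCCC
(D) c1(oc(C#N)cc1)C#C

A

[CX3]=[CX3] describes a non-aromatic C=C double bond between two sp2 carbons (an alkene).
(A) contains a vinyl group (-CH=CH2), which satisfies every atom and bond constraint.
(B) has an ethynyl group (-C#CH) but the C-C bond is a triple bond, not a double bond.
(C) has an ethyl group (-CH2CH3) but its C-C bond is a single bond between CX4 carbons, not CX3=CX3.
(D) has an ethynyl group (-C#CH) but the C-C bond is a triple bond, not a double bond.
So the answer is (A).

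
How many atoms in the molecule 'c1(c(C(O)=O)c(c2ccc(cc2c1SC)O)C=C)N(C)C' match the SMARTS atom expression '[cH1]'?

The query [cH1] means: aromatic carbon bearing exactly one hydrogen.
Check the 21 heavy atoms by environment: 7× c (aromatic, H0) → no; 3× c (aromatic, H1) → match; 1× C (H0) → no; 1× O (H0) → no; 2× O (H1) → no; 1× S (H0) → no; 3× C (H3) → no; 1× N (H0) → no; 1× C (H1) → no; 1× C (H2) → no.
That gives 3 matching atoms.

3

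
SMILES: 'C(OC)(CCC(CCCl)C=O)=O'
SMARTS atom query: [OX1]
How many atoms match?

The query [OX1] means: aliphatic oxygen with one total connection — typically a carbonyl =O or an oxide.
Check the 12 heavy atoms by environment: 6× C (X4) → no; 1× Cl (X1) → no; 2× C (X3) → no; 2× O (X1) → match; 1× O (X2) → no.
That gives 2 matching atoms.

2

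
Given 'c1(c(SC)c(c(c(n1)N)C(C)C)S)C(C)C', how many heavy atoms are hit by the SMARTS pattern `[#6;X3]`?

5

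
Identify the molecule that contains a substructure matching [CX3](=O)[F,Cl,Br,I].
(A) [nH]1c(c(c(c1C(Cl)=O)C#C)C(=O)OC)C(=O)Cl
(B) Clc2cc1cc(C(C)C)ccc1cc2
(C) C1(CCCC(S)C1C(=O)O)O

[CX3](=O)[F,Cl,Br,I] describes a carbonyl carbon bonded to a halogen (an acyl halide).
(A) contains an acyl chloride (-C(=O)Cl), which satisfies every atom and bond constraint.
(B) has a chloro substituent but the Cl is not on a carbonyl carbon.
(C) has a carboxylic acid group (-C(=O)OH) but the carbonyl is bonded to -OH, not to a halogen.
So the answer is (A).

A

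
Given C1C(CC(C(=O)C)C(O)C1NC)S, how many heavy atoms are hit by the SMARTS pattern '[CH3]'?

The query [CH3] means: aliphatic carbon with exactly three hydrogens.
Check the 13 heavy atoms by environment: 4× C (H1) → no; 2× C (H2) → no; 1× C (H0) → no; 1× O (H0) → no; 2× C (H3) → match; 1× O (H1) → no; 1× S (H1) → no; 1× N (H1) → no.
That gives 2 matching atoms.

2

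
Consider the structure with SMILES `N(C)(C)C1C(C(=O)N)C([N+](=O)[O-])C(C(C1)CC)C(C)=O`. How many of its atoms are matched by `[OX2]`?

0

Check the 20 heavy atoms by environment: 11× C (X4) → no; 1× N (charge +1, X3) → no; 1× O (charge -1, X1) → no; 3× O (X1) → no; 2× N (X3) → no; 2× C (X3) → no.
No environment satisfies the query, so 0 matching atoms.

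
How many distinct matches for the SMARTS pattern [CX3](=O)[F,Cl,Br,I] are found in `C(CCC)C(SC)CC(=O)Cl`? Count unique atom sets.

1

[CX3](=O)[F,Cl,Br,I] is the SMARTS for an acyl halide: a carbonyl carbon bonded to a halogen.
Exactly one fragment in the molecule meets all constraints, giving 1 match.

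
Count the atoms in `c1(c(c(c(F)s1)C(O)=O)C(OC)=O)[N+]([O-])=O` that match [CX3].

The query [CX3] means: C with X3: aliphatic carbon with exactly 3 total connections.
Check the 16 heavy atoms by environment: 1× s (aromatic, X2) → no; 4× c (aromatic, X3) → no; 2× C (X3) → match; 3× O (X1) → no; 2× O (X2) → no; 1× N (charge +1, X3) → no; 1× O (charge -1, X1) → no; 1× C (X4) → no; 1× F (X1) → no.
That gives 2 matching atoms.

2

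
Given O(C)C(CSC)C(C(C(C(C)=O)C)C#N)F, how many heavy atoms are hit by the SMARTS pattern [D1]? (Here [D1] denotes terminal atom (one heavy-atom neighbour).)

The query [D1] means: atom with exactly one heavy-atom neighbour (degree 1).
Check the 16 heavy atoms by environment: 4× C (D1) → match; 5× C (D3) → no; 2× C (D2) → no; 1× F (D1) → match; 1× O (D2) → no; 1× O (D1) → match; 1× S (D2) → no; 1× N (D1) → match.
Summing the matching environments: 4 + 1 + 1 + 1 = 7 matching atoms.

7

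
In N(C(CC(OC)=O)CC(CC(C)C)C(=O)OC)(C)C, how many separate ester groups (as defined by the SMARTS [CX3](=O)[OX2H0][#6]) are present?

[CX3](=O)[OX2H0][#6] is the SMARTS for an ester: a carbonyl carbon bonded to an oxygen that is itself bonded to carbon (no H on that O).
The molecule carries 2 separate instances of a methyl-ester group (-C(=O)OCH3) meeting every constraint; each maps to a distinct set of atoms, giving 2 matches.

2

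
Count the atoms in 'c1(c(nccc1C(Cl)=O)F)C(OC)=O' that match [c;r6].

5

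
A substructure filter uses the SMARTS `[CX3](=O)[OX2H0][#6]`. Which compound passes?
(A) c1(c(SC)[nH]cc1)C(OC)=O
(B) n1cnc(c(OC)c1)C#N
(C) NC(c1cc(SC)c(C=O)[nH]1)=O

A

[CX3](=O)[OX2H0][#6] describes a carbonyl carbon bonded to an oxygen that is itself bonded to carbon (no H on that O) (an ester).
(A) contains a methyl-ester group (-C(=O)OCH3), which satisfies every atom and bond constraint.
(B) has a methoxy ether (-OCH3) but the ether oxygen is not adjacent to a C=O carbon.
(C) has a primary amide (-C(=O)NH2) but the carbonyl is bonded to N, not to an O-C linkage.
So the answer is (A).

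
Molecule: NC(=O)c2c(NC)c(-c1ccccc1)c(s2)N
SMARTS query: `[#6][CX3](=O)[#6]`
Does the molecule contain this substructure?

No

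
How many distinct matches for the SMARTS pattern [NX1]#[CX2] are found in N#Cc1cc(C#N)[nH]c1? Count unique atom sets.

2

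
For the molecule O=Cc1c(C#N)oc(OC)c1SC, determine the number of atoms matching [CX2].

1

The query [CX2] means: C with X2: aliphatic carbon with exactly 2 total connections.
Check the 13 heavy atoms by environment: 1× o (aromatic, X2) → no; 4× c (aromatic, X3) → no; 1× C (X3) → no; 1× O (X1) → no; 1× S (X2) → no; 2× C (X4) → no; 1× O (X2) → no; 1× C (X2) → match; 1× N (X1) → no.
That gives 1 matching atom.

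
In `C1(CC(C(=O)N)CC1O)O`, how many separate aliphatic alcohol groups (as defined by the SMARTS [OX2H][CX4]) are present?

2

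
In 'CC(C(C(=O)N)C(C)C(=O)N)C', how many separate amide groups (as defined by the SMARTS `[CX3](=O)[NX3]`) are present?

[CX3](=O)[NX3] is the SMARTS for an amide: a carbonyl carbon bonded to a trivalent nitrogen.
The molecule carries 2 separate instances of a primary amide (-C(=O)NH2) meeting every constraint; each maps to a distinct set of atoms, giving 2 matches.

2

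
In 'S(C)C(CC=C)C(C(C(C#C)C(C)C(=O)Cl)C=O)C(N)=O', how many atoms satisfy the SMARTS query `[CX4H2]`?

1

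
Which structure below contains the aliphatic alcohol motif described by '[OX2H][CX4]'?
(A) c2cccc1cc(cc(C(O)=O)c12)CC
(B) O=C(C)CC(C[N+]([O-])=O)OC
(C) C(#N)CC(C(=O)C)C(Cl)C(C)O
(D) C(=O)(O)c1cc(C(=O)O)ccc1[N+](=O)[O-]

[OX2H][CX4] describes a hydroxyl oxygen bound to an sp3 (X4) carbon (an aliphatic alcohol).
(A) has a carboxylic acid group (-C(=O)OH) but the -OH is on a CX3 carbonyl carbon, not a CX4 carbon.
(B) has a methoxy ether (-OCH3) but the oxygen has H0 (ether), not H1.
(C) contains a hydroxyl group (-OH), which satisfies every atom and bond constraint.
(D) has a carboxylic acid group (-C(=O)OH) but the -OH is on a CX3 carbonyl carbon, not a CX4 carbon.
So the answer is (C).

C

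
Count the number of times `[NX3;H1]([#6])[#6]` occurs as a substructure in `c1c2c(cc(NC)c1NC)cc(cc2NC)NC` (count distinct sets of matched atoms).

4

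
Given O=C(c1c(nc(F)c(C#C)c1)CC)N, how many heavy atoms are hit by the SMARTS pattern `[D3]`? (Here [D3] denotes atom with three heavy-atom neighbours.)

5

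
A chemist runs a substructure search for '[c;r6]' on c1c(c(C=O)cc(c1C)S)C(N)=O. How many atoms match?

The query [c;r6] means: aromatic carbon that belongs to a six-membered ring.
Check the 13 heavy atoms by environment: 6× c (aromatic, in 6-ring) → match; 3× C (acyclic) → no; 2× O (acyclic) → no; 1× N (acyclic) → no; 1× S (acyclic) → no.
That gives 6 matching atoms.

6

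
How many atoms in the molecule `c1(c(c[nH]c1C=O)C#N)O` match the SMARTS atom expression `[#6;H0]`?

Check the 10 heavy atoms by environment: 1× n (aromatic, H1) → no; 3× c (aromatic, H0) → match; 1× c (aromatic, H1) → no; 1× O (H1) → no; 1× C (H0) → match; 1× N (H0) → no; 1× C (H1) → no; 1× O (H0) → no.
Summing the matching environments: 3 + 1 = 4 matching atoms.

4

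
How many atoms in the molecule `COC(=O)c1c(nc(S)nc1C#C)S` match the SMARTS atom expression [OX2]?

1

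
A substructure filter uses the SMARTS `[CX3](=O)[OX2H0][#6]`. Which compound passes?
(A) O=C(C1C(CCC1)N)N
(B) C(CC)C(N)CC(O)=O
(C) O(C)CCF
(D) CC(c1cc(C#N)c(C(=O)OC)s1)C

D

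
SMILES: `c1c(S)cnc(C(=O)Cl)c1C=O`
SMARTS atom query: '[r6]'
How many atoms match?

The query [r6] means: r6 matches atoms in a six-membered ring.
Check the 12 heavy atoms by environment: 1× n (aromatic, in 6-ring) → match; 5× c (aromatic, in 6-ring) → match; 2× C (acyclic) → no; 2× O (acyclic) → no; 1× Cl (acyclic) → no; 1× S (acyclic) → no.
Summing the matching environments: 1 + 5 = 6 matching atoms.

6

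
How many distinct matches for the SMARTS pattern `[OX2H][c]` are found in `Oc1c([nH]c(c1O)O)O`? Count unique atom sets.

4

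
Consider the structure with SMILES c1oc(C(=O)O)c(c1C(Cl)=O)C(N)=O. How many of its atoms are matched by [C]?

3

The query [C] means: uppercase C matches aliphatic (non-aromatic) carbon only.
Check the 14 heavy atoms by environment: 1× o (aromatic) → no; 4× c (aromatic) → no; 3× C → match; 4× O → no; 1× N → no; 1× Cl → no.
That gives 3 matching atoms.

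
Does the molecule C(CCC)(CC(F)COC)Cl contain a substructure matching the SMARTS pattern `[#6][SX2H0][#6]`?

The pattern [#6][SX2H0][#6] describes an aliphatic sulfur bridging two carbons with no H on the sulfur — a thioether.
The closest candidate here is a methoxy ether (-OCH3), but the bridging atom is O, not S. No other fragment satisfies the full query, so there is no match.

No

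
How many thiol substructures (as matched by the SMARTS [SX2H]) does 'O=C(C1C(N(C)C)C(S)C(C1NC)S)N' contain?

[SX2H] is the SMARTS for a thiol: an aliphatic sulfur with two connections, one being H.
The molecule carries 2 separate instances of a thiol (-SH) meeting every constraint; each maps to a distinct set of atoms, giving 2 matches.

2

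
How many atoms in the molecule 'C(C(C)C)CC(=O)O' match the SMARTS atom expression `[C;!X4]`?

1

Check the 8 heavy atoms by environment: 5× C (X4) → no; 1× C (X3) → match; 1× O (X1) → no; 1× O (X2) → no.
That gives 1 matching atom.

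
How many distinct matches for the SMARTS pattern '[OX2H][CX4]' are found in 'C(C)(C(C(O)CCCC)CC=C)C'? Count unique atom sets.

[OX2H][CX4] is the SMARTS for an aliphatic alcohol: a hydroxyl oxygen bound to an sp3 (X4) carbon.
Exactly one fragment in the molecule meets all constraints, giving 1 match.

1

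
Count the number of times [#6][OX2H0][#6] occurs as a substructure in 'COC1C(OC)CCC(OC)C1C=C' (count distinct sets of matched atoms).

[#6][OX2H0][#6] is the SMARTS for an ether: an aliphatic oxygen bridging two carbons with no H on the oxygen.
The molecule carries 3 separate instances of a methoxy ether (-OCH3) meeting every constraint; each maps to a distinct set of atoms, giving 3 matches.

3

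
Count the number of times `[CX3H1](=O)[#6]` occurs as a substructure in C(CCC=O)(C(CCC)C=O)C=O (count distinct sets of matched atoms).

[CX3H1](=O)[#6] is the SMARTS for an aldehyde: an sp2 carbon with one H, double-bonded to O and single-bonded to carbon.
The molecule carries 3 separate instances of an aldehyde (-CHO) meeting every constraint; each maps to a distinct set of atoms, giving 3 matches.

3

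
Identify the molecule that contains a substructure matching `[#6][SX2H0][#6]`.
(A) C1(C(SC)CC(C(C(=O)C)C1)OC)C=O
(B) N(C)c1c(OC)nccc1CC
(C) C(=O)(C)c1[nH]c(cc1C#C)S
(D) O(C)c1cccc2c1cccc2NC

[#6][SX2H0][#6] describes an aliphatic sulfur bridging two carbons with no H on the sulfur (a thioether).
(A) contains a methylthio ether (-SCH3), which satisfies every atom and bond constraint.
(B) has a methoxy ether (-OCH3) but the bridging atom is O, not S.
(C) has a thiol (-SH) but the sulfur has H1, not H0 bridging two carbons.
(D) has a methoxy ether (-OCH3) but the bridging atom is O, not S.
So the answer is (A).

A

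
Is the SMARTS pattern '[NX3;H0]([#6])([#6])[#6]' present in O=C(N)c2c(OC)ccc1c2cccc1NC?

No

The pattern [NX3;H0]([#6])([#6])[#6] describes a trivalent nitrogen with no H, bonded to three carbons — a tertiary amine.
The closest candidate here is a primary amide (-C(=O)NH2), but the amide nitrogen has H2 and only one carbon neighbour. No other fragment satisfies the full query, so there is no match.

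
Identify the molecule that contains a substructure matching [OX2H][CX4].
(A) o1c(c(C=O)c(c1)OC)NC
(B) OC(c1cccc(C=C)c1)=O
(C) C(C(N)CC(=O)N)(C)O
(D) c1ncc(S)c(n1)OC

[OX2H][CX4] describes a hydroxyl oxygen bound to an sp3 (X4) carbon (an aliphatic alcohol).
(A) has a methoxy ether (-OCH3) but the oxygen has H0 (ether), not H1.
(B) has a carboxylic acid group (-C(=O)OH) but the -OH is on a CX3 carbonyl carbon, not a CX4 carbon.
(C) contains a hydroxyl group (-OH), which satisfies every atom and bond constraint.
(D) has a methoxy ether (-OCH3) but the oxygen has H0 (ether), not H1.
So the answer is (C).

C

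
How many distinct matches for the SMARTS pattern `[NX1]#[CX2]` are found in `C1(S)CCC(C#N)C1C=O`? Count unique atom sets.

1

[NX1]#[CX2] is the SMARTS for a nitrile: a nitrogen triple-bonded to a two-connected carbon.
Exactly one fragment in the molecule meets all constraints, giving 1 match.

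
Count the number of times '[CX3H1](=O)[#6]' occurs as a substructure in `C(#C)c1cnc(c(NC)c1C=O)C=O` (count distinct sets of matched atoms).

[CX3H1](=O)[#6] is the SMARTS for an aldehyde: an sp2 carbon with one H, double-bonded to O and single-bonded to carbon.
The molecule carries 2 separate instances of an aldehyde (-CHO) meeting every constraint; each maps to a distinct set of atoms, giving 2 matches.

2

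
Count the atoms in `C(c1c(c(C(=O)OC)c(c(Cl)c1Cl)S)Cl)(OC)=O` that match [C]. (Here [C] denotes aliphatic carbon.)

4

The query [C] means: uppercase C matches aliphatic (non-aromatic) carbon only.
Check the 18 heavy atoms by environment: 6× c (aromatic) → no; 4× C → match; 4× O → no; 3× Cl → no; 1× S → no.
That gives 4 matching atoms.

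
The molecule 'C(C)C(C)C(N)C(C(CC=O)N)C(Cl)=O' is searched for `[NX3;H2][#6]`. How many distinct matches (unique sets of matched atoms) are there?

[NX3;H2][#6] is the SMARTS for a primary amine: a trivalent nitrogen with two H attached to carbon.
The molecule carries 2 separate instances of a primary amino group (-NH2) meeting every constraint; each maps to a distinct set of atoms, giving 2 matches.

2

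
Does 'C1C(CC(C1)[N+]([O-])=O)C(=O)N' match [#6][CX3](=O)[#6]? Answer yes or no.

No

The pattern [#6][CX3](=O)[#6] describes a carbonyl carbon (no H) flanked by two carbons — a ketone.
The closest candidate here is a primary amide (-C(=O)NH2), but one neighbour of the carbonyl carbon is N, not C. No other fragment satisfies the full query, so there is no match.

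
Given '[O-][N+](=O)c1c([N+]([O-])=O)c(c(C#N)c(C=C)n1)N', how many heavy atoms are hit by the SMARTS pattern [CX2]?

1

Check the 17 heavy atoms by environment: 1× n (aromatic, X2) → no; 5× c (aromatic, X3) → no; 2× N (charge +1, X3) → no; 2× O (charge -1, X1) → no; 2× O (X1) → no; 1× C (X2) → match; 1× N (X1) → no; 1× N (X3) → no; 2× C (X3) → no.
That gives 1 matching atom.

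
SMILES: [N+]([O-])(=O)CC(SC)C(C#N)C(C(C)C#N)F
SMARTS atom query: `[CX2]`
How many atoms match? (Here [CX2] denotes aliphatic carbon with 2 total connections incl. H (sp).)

2

The query [CX2] means: C with X2: aliphatic carbon with exactly 2 total connections.
Check the 16 heavy atoms by environment: 7× C (X4) → no; 2× C (X2) → match; 2× N (X1) → no; 1× N (charge +1, X3) → no; 1× O (charge -1, X1) → no; 1× O (X1) → no; 1× S (X2) → no; 1× F (X1) → no.
That gives 2 matching atoms.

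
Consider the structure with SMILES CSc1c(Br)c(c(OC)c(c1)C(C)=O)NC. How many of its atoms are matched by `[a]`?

6

The query [a] means: a matches any aromatic atom.
Check the 16 heavy atoms by environment: 6× c (aromatic) → match; 2× O → no; 5× C → no; 1× Br → no; 1× S → no; 1× N → no.
That gives 6 matching atoms.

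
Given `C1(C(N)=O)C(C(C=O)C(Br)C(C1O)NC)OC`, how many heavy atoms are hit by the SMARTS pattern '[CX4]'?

8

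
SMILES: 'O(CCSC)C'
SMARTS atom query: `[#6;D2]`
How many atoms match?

The query [#6;D2] means: any carbon bonded to exactly two heavy atoms.
Check the 6 heavy atoms by environment: 2× C (D2) → match; 1× O (D2) → no; 2× C (D1) → no; 1× S (D2) → no.
That gives 2 matching atoms.

2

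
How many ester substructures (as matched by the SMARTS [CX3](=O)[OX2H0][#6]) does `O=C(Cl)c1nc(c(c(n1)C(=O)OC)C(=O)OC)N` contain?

2

[CX3](=O)[OX2H0][#6] is the SMARTS for an ester: a carbonyl carbon bonded to an oxygen that is itself bonded to carbon (no H on that O).
The molecule carries 2 separate instances of a methyl-ester group (-C(=O)OCH3) meeting every constraint; each maps to a distinct set of atoms, giving 2 matches.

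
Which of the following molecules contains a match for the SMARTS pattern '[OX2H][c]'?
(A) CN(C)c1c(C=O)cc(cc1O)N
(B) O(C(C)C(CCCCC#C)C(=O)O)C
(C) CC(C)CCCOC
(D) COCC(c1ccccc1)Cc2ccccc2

A

[OX2H][c] describes a hydroxyl oxygen attached to an aromatic carbon (a phenol).
(A) contains a hydroxyl group (-OH), which satisfies every atom and bond constraint.
(B) has a methoxy ether (-OCH3) but the oxygen has H0, not H1.
(C) has a methoxy ether (-OCH3) but the oxygen has H0, not H1.
(D) has a methoxy ether (-OCH3) but the oxygen has H0, not H1.
So the answer is (A).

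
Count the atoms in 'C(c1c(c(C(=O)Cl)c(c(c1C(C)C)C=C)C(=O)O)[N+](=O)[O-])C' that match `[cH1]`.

0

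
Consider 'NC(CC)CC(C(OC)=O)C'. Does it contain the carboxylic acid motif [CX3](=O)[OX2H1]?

The pattern [CX3](=O)[OX2H1] describes an sp2 carbon double-bonded to O and single-bonded to an -OH oxygen — a carboxylic acid.
The closest candidate here is a methyl-ester group (-C(=O)OCH3), but the singly-bonded O has no H (OX2H0, not OX2H1). No other fragment satisfies the full query, so there is no match.

No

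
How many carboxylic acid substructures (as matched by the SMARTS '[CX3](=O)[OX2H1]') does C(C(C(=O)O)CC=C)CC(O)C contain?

[CX3](=O)[OX2H1] is the SMARTS for a carboxylic acid: an sp2 carbon double-bonded to O and single-bonded to an -OH oxygen.
Exactly one fragment in the molecule meets all constraints, giving 1 match.

1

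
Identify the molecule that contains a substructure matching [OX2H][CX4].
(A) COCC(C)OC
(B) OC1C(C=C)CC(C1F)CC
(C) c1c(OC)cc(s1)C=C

B

[OX2H][CX4] describes a hydroxyl oxygen bound to an sp3 (X4) carbon (an aliphatic alcohol).
(A) has a methoxy ether (-OCH3) but the oxygen has H0 (ether), not H1.
(B) contains a hydroxyl group (-OH), which satisfies every atom and bond constraint.
(C) has a methoxy ether (-OCH3) but the oxygen has H0 (ether), not H1.
So the answer is (B).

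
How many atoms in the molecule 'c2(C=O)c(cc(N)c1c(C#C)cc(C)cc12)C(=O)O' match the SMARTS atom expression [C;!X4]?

4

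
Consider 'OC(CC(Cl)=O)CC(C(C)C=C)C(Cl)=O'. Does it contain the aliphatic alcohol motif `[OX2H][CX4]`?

The pattern [OX2H][CX4] describes a hydroxyl oxygen bound to an sp3 (X4) carbon — an aliphatic alcohol.
The molecule carries a hydroxyl group (-OH), whose atoms satisfy every constraint of the query, so the pattern matches.

Yes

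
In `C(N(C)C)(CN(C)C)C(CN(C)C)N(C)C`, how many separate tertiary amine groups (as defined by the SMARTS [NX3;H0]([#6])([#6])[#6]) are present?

[NX3;H0]([#6])([#6])[#6] is the SMARTS for a tertiary amine: a trivalent nitrogen with no H, bonded to three carbons.
The molecule carries 4 separate instances of a dimethylamino group (-N(CH3)2) meeting every constraint; each maps to a distinct set of atoms, giving 4 matches.

4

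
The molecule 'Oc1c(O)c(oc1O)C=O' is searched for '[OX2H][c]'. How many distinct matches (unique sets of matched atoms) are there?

[OX2H][c] is the SMARTS for a phenol: a hydroxyl oxygen attached to an aromatic carbon.
The molecule carries 3 separate instances of a hydroxyl group (-OH) meeting every constraint; each maps to a distinct set of atoms, giving 3 matches.

3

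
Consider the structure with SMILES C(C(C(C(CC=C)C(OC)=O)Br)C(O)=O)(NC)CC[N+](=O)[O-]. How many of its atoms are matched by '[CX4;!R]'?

9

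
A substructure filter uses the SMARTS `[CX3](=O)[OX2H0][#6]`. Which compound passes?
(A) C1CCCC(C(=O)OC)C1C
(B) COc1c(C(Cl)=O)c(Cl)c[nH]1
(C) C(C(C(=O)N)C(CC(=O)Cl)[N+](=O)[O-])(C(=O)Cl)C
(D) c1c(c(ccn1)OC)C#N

[CX3](=O)[OX2H0][#6] describes a carbonyl carbon bonded to an oxygen that is itself bonded to carbon (no H on that O) (an ester).
(A) contains a methyl-ester group (-C(=O)OCH3), which satisfies every atom and bond constraint.
(B) has a methoxy ether (-OCH3) but the ether oxygen is not adjacent to a C=O carbon.
(C) has a primary amide (-C(=O)NH2) but the carbonyl is bonded to N, not to an O-C linkage.
(D) has a methoxy ether (-OCH3) but the ether oxygen is not adjacent to a C=O carbon.
So the answer is (A).

A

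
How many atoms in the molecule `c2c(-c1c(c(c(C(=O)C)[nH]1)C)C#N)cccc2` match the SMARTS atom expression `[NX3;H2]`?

Check the 17 heavy atoms by environment: 1× n (aromatic, H1, X3) → no; 5× c (aromatic, H0, X3) → no; 5× c (aromatic, H1, X3) → no; 2× C (H3, X4) → no; 1× C (H0, X2) → no; 1× N (H0, X1) → no; 1× C (H0, X3) → no; 1× O (H0, X1) → no.
No environment satisfies the query, so 0 matching atoms.

0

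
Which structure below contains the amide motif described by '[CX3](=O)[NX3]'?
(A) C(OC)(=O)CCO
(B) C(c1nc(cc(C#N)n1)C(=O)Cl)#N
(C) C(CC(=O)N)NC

[CX3](=O)[NX3] describes a carbonyl carbon bonded to a trivalent nitrogen (an amide).
(A) has a methyl-ester group (-C(=O)OCH3) but the carbonyl is bonded to O, not to an NX3 nitrogen.
(B) has a nitrile (-C#N) but the nitrile N is NX1 (triple-bonded), not NX3.
(C) contains a primary amide (-C(=O)NH2), which satisfies every atom and bond constraint.
So the answer is (C).

C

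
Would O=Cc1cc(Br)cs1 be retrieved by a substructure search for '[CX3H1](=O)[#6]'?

Yes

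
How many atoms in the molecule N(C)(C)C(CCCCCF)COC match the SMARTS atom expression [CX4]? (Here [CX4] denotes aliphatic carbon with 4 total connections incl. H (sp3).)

The query [CX4] means: C with X4: aliphatic carbon with exactly 4 total connections (bonds + H).
Check the 13 heavy atoms by environment: 10× C (X4) → match; 1× N (X3) → no; 1× O (X2) → no; 1× F (X1) → no.
That gives 10 matching atoms.

10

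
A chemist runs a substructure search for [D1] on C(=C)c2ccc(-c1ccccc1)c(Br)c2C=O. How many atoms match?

Check the 17 heavy atoms by environment: 7× c (aromatic, D2) → no; 5× c (aromatic, D3) → no; 1× Br (D1) → match; 2× C (D2) → no; 1× O (D1) → match; 1× C (D1) → match.
Summing the matching environments: 1 + 1 + 1 = 3 matching atoms.

3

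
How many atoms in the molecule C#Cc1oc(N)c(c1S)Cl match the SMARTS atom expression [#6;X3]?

4

Check the 10 heavy atoms by environment: 1× o (aromatic, X2) → no; 4× c (aromatic, X3) → match; 1× N (X3) → no; 2× C (X2) → no; 1× S (X2) → no; 1× Cl (X1) → no.
That gives 4 matching atoms.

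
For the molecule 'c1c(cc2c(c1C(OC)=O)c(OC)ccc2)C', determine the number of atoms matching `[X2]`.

2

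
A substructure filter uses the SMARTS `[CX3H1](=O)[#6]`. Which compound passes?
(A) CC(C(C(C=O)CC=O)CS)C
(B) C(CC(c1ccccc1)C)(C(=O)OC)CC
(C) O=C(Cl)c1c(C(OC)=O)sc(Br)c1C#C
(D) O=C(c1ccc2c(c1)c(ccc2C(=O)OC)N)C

[CX3H1](=O)[#6] describes an sp2 carbon with one H, double-bonded to O and single-bonded to carbon (an aldehyde).
(A) contains an aldehyde (-CHO), which satisfies every atom and bond constraint.
(B) has a methyl-ester group (-C(=O)OCH3) but the carbonyl carbon has H0, not H1.
(C) has a methyl-ester group (-C(=O)OCH3) but the carbonyl carbon has H0, not H1.
(D) has an acetyl/ketone group (-C(=O)CH3) but the carbonyl carbon has H0 (two carbon neighbours), not H1.
So the answer is (A).

A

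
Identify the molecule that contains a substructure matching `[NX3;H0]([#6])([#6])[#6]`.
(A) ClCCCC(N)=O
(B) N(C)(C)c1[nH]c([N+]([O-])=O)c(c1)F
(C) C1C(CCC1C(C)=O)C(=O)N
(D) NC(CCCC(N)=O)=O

[NX3;H0]([#6])([#6])[#6] describes a trivalent nitrogen with no H, bonded to three carbons (a tertiary amine).
(A) has a primary amide (-C(=O)NH2) but the amide nitrogen has H2 and only one carbon neighbour.
(B) contains a dimethylamino group (-N(CH3)2), which satisfies every atom and bond constraint.
(C) has a primary amide (-C(=O)NH2) but the amide nitrogen has H2 and only one carbon neighbour.
(D) has a primary amide (-C(=O)NH2) but the amide nitrogen has H2 and only one carbon neighbour.
So the answer is (B).

B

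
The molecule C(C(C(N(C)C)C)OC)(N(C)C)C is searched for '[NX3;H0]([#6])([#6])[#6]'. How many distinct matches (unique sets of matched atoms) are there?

2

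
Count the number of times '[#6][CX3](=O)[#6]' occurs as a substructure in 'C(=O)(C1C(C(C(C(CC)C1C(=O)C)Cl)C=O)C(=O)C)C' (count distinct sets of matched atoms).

3

[#6][CX3](=O)[#6] is the SMARTS for a ketone: a carbonyl carbon (no H) flanked by two carbons.
The molecule carries 3 separate instances of an acetyl/ketone group (-C(=O)CH3) meeting every constraint; each maps to a distinct set of atoms, giving 3 matches.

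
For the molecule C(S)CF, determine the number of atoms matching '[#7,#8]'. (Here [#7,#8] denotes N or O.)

The query [#7,#8] means: nitrogen or oxygen (comma = OR).
Check the 4 heavy atoms by environment: 2× C → no; 1× F → no; 1× S → no.
No environment satisfies the query, so 0 matching atoms.

0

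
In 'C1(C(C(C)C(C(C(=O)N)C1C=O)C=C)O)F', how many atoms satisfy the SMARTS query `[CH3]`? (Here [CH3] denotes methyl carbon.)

1

The query [CH3] means: aliphatic carbon with exactly three hydrogens.
Check the 16 heavy atoms by environment: 8× C (H1) → no; 1× C (H0) → no; 2× O (H0) → no; 1× N (H2) → no; 1× O (H1) → no; 1× C (H2) → no; 1× C (H3) → match; 1× F (H0) → no.
That gives 1 matching atom.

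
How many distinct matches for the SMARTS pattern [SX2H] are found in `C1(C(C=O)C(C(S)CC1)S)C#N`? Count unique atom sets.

2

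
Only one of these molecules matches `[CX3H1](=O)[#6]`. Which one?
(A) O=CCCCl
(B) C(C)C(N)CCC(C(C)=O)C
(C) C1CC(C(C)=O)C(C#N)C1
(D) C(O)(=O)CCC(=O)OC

A

[CX3H1](=O)[#6] describes an sp2 carbon with one H, double-bonded to O and single-bonded to carbon (an aldehyde).
(A) contains an aldehyde (-CHO), which satisfies every atom and bond constraint.
(B) has an acetyl/ketone group (-C(=O)CH3) but the carbonyl carbon has H0 (two carbon neighbours), not H1.
(C) has an acetyl/ketone group (-C(=O)CH3) but the carbonyl carbon has H0 (two carbon neighbours), not H1.
(D) has a carboxylic acid group (-C(=O)OH) but the carbonyl carbon has H0 and is bonded to O, not H1.
So the answer is (A).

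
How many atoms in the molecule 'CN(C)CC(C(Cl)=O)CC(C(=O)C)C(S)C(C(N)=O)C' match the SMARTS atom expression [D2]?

2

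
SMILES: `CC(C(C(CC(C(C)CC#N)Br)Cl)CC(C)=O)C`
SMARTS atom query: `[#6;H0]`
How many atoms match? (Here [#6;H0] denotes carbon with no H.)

2

Check the 18 heavy atoms by environment: 3× C (H2) → no; 5× C (H1) → no; 4× C (H3) → no; 2× C (H0) → match; 1× N (H0) → no; 1× Br (H0) → no; 1× O (H0) → no; 1× Cl (H0) → no.
That gives 2 matching atoms.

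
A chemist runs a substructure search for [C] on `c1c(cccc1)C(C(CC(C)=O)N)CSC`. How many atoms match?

The query [C] means: uppercase C matches aliphatic (non-aromatic) carbon only.
Check the 16 heavy atoms by environment: 7× C → match; 1× O → no; 1× S → no; 6× c (aromatic) → no; 1× N → no.
That gives 7 matching atoms.

7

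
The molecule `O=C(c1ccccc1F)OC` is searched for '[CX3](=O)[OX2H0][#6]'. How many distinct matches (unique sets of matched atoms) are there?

1

[CX3](=O)[OX2H0][#6] is the SMARTS for an ester: a carbonyl carbon bonded to an oxygen that is itself bonded to carbon (no H on that O).
Exactly one fragment in the molecule meets all constraints, giving 1 match.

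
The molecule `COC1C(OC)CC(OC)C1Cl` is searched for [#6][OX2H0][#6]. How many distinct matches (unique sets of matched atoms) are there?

[#6][OX2H0][#6] is the SMARTS for an ether: an aliphatic oxygen bridging two carbons with no H on the oxygen.
The molecule carries 3 separate instances of a methoxy ether (-OCH3) meeting every constraint; each maps to a distinct set of atoms, giving 3 matches.

3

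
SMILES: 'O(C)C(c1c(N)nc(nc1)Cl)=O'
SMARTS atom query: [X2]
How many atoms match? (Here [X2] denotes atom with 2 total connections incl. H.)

The query [X2] means: any atom with exactly two total connections (bonds + H).
Check the 12 heavy atoms by environment: 2× n (aromatic, X2) → match; 4× c (aromatic, X3) → no; 1× C (X3) → no; 1× O (X1) → no; 1× O (X2) → match; 1× C (X4) → no; 1× N (X3) → no; 1× Cl (X1) → no.
Summing the matching environments: 2 + 1 = 3 matching atoms.

3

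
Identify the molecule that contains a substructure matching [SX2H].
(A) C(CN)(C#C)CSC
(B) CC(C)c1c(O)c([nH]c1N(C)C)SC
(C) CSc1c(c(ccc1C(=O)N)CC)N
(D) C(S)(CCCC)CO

[SX2H] describes an aliphatic sulfur with two connections, one being H (a thiol).
(A) has a methylthio ether (-SCH3) but the sulfur has H0 (bonded to two carbons), not H1.
(B) has a methylthio ether (-SCH3) but the sulfur has H0 (bonded to two carbons), not H1.
(C) has a methylthio ether (-SCH3) but the sulfur has H0 (bonded to two carbons), not H1.
(D) contains a thiol (-SH), which satisfies every atom and bond constraint.
So the answer is (D).

D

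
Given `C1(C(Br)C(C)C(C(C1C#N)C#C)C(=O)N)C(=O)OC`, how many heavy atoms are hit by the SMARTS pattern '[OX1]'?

The query [OX1] means: aliphatic oxygen with one total connection — typically a carbonyl =O or an oxide.
Check the 19 heavy atoms by environment: 8× C (X4) → no; 2× C (X3) → no; 2× O (X1) → match; 1× N (X3) → no; 1× O (X2) → no; 1× Br (X1) → no; 3× C (X2) → no; 1× N (X1) → no.
That gives 2 matching atoms.

2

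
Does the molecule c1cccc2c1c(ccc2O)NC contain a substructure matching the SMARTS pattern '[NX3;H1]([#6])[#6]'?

The pattern [NX3;H1]([#6])[#6] describes a trivalent nitrogen with one H, bonded to two carbons — a secondary amine.
The molecule carries an N-methylamino group (-NHCH3), whose atoms satisfy every constraint of the query, so the pattern matches.

Yes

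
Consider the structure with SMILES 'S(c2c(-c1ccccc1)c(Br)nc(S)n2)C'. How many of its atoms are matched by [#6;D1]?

1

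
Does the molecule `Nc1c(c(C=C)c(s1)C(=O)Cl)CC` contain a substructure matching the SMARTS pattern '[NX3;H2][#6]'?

Yes

The pattern [NX3;H2][#6] describes a trivalent nitrogen with two H attached to carbon — a primary amine.
The molecule carries a primary amino group (-NH2), whose atoms satisfy every constraint of the query, so the pattern matches.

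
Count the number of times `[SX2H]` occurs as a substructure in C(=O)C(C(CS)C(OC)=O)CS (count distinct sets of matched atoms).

2

[SX2H] is the SMARTS for a thiol: an aliphatic sulfur with two connections, one being H.
The molecule carries 2 separate instances of a thiol (-SH) meeting every constraint; each maps to a distinct set of atoms, giving 2 matches.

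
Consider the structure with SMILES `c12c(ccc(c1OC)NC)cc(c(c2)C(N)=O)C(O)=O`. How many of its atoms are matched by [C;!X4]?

2

The query [C;!X4] means: aliphatic carbon that does not have four total connections.
Check the 20 heavy atoms by environment: 10× c (aromatic, X3) → no; 2× C (X3) → match; 2× O (X1) → no; 2× O (X2) → no; 2× N (X3) → no; 2× C (X4) → no.
That gives 2 matching atoms.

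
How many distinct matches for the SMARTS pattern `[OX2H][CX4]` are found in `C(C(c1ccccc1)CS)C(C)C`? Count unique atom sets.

[OX2H][CX4] is the SMARTS for an aliphatic alcohol: a hydroxyl oxygen bound to an sp3 (X4) carbon.
No fragment in the molecule satisfies every constraint, giving 0 matches.

0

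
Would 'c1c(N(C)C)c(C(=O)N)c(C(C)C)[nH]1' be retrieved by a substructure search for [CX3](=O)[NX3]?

Yes

The pattern [CX3](=O)[NX3] describes a carbonyl carbon bonded to a trivalent nitrogen — an amide.
The molecule carries a primary amide (-C(=O)NH2), whose atoms satisfy every constraint of the query, so the pattern matches.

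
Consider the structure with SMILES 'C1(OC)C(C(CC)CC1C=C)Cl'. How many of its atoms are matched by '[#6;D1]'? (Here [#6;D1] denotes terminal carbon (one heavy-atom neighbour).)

The query [#6;D1] means: carbon bonded to exactly one heavy atom.
Check the 12 heavy atoms by environment: 3× C (D2) → no; 4× C (D3) → no; 3× C (D1) → match; 1× Cl (D1) → no; 1× O (D2) → no.
That gives 3 matching atoms.

3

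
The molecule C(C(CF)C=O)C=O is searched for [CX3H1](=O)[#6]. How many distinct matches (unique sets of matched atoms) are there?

[CX3H1](=O)[#6] is the SMARTS for an aldehyde: an sp2 carbon with one H, double-bonded to O and single-bonded to carbon.
The molecule carries 2 separate instances of an aldehyde (-CHO) meeting every constraint; each maps to a distinct set of atoms, giving 2 matches.

2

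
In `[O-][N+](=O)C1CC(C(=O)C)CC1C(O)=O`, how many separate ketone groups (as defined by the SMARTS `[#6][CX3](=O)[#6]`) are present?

1

[#6][CX3](=O)[#6] is the SMARTS for a ketone: a carbonyl carbon (no H) flanked by two carbons.
Exactly one fragment in the molecule meets all constraints, giving 1 match.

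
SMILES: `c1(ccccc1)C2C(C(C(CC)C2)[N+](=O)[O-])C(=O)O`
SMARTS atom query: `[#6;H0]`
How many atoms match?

Check the 19 heavy atoms by environment: 4× C (H1) → no; 2× C (H2) → no; 1× N (charge +1, H0) → no; 1× O (charge -1, H0) → no; 2× O (H0) → no; 1× c (aromatic, H0) → match; 5× c (aromatic, H1) → no; 1× C (H0) → match; 1× O (H1) → no; 1× C (H3) → no.
Summing the matching environments: 1 + 1 = 2 matching atoms.

2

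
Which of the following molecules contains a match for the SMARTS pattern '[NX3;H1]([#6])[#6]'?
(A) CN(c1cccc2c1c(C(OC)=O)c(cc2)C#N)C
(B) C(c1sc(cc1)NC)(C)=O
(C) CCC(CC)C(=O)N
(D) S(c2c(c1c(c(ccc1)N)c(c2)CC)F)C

[NX3;H1]([#6])[#6] describes a trivalent nitrogen with one H, bonded to two carbons (a secondary amine).
(A) has a dimethylamino group (-N(CH3)2) but the nitrogen has H0, not H1.
(B) contains an N-methylamino group (-NHCH3), which satisfies every atom and bond constraint.
(C) has a primary amide (-C(=O)NH2) but the -C(=O)NH2 nitrogen has H2, not H1.
(D) has a primary amino group (-NH2) but the nitrogen has H2 and only one carbon neighbour.
So the answer is (B).

B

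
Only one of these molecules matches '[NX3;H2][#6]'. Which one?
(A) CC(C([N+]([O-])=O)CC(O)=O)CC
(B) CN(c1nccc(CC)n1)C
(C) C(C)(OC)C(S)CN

C

[NX3;H2][#6] describes a trivalent nitrogen with two H attached to carbon (a primary amine).
(A) has a nitro group (-[N+](=O)[O-]) but the nitrogen is [N+] with no H, not NX3H2.
(B) has a dimethylamino group (-N(CH3)2) but the nitrogen has H0, not H2.
(C) contains a primary amino group (-NH2), which satisfies every atom and bond constraint.
So the answer is (C).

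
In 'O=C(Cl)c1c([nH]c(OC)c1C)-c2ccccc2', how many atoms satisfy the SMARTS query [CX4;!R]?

2

The query [CX4;!R] means: aliphatic carbon with four total connections, not in a ring.
Check the 17 heavy atoms by environment: 1× n (aromatic, X3, in 5-ring) → no; 4× c (aromatic, X3, in 5-ring) → no; 2× C (X4, acyclic) → match; 1× O (X2, acyclic) → no; 6× c (aromatic, X3, in 6-ring) → no; 1× C (X3, acyclic) → no; 1× O (X1, acyclic) → no; 1× Cl (X1, acyclic) → no.
That gives 2 matching atoms.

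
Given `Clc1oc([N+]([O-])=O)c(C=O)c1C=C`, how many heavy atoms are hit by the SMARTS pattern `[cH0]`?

The query [cH0] means: aromatic carbon with no attached hydrogen (substituted or ring-fusion).
Check the 13 heavy atoms by environment: 1× o (aromatic, H0) → no; 4× c (aromatic, H0) → match; 2× C (H1) → no; 1× C (H2) → no; 2× O (H0) → no; 1× Cl (H0) → no; 1× N (charge +1, H0) → no; 1× O (charge -1, H0) → no.
That gives 4 matching atoms.

4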